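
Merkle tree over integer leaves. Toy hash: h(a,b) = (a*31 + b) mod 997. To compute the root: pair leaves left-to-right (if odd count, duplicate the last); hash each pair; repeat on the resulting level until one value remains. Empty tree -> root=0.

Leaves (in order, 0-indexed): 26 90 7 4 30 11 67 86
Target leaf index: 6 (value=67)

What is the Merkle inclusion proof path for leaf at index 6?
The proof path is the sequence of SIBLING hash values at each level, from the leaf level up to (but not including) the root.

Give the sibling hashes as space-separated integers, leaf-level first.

L0 (leaves): [26, 90, 7, 4, 30, 11, 67, 86], target index=6
L1: h(26,90)=(26*31+90)%997=896 [pair 0] h(7,4)=(7*31+4)%997=221 [pair 1] h(30,11)=(30*31+11)%997=941 [pair 2] h(67,86)=(67*31+86)%997=169 [pair 3] -> [896, 221, 941, 169]
  Sibling for proof at L0: 86
L2: h(896,221)=(896*31+221)%997=81 [pair 0] h(941,169)=(941*31+169)%997=427 [pair 1] -> [81, 427]
  Sibling for proof at L1: 941
L3: h(81,427)=(81*31+427)%997=944 [pair 0] -> [944]
  Sibling for proof at L2: 81
Root: 944
Proof path (sibling hashes from leaf to root): [86, 941, 81]

Answer: 86 941 81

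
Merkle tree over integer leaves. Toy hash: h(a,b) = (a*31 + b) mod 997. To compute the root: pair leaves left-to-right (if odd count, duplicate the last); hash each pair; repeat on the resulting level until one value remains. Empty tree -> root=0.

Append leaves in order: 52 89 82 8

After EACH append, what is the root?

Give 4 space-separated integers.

After append 52 (leaves=[52]):
  L0: [52]
  root=52
After append 89 (leaves=[52, 89]):
  L0: [52, 89]
  L1: h(52,89)=(52*31+89)%997=704 -> [704]
  root=704
After append 82 (leaves=[52, 89, 82]):
  L0: [52, 89, 82]
  L1: h(52,89)=(52*31+89)%997=704 h(82,82)=(82*31+82)%997=630 -> [704, 630]
  L2: h(704,630)=(704*31+630)%997=520 -> [520]
  root=520
After append 8 (leaves=[52, 89, 82, 8]):
  L0: [52, 89, 82, 8]
  L1: h(52,89)=(52*31+89)%997=704 h(82,8)=(82*31+8)%997=556 -> [704, 556]
  L2: h(704,556)=(704*31+556)%997=446 -> [446]
  root=446

Answer: 52 704 520 446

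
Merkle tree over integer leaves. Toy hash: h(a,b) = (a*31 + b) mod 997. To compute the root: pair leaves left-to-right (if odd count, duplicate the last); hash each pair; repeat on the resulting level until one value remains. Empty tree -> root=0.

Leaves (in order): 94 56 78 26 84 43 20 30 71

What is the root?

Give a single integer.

L0: [94, 56, 78, 26, 84, 43, 20, 30, 71]
L1: h(94,56)=(94*31+56)%997=976 h(78,26)=(78*31+26)%997=450 h(84,43)=(84*31+43)%997=653 h(20,30)=(20*31+30)%997=650 h(71,71)=(71*31+71)%997=278 -> [976, 450, 653, 650, 278]
L2: h(976,450)=(976*31+450)%997=796 h(653,650)=(653*31+650)%997=953 h(278,278)=(278*31+278)%997=920 -> [796, 953, 920]
L3: h(796,953)=(796*31+953)%997=704 h(920,920)=(920*31+920)%997=527 -> [704, 527]
L4: h(704,527)=(704*31+527)%997=417 -> [417]

Answer: 417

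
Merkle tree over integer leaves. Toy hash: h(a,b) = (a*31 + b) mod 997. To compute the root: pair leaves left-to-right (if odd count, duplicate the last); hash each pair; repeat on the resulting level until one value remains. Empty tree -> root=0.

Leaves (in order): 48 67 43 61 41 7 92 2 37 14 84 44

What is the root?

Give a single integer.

Answer: 823

Derivation:
L0: [48, 67, 43, 61, 41, 7, 92, 2, 37, 14, 84, 44]
L1: h(48,67)=(48*31+67)%997=558 h(43,61)=(43*31+61)%997=397 h(41,7)=(41*31+7)%997=281 h(92,2)=(92*31+2)%997=860 h(37,14)=(37*31+14)%997=164 h(84,44)=(84*31+44)%997=654 -> [558, 397, 281, 860, 164, 654]
L2: h(558,397)=(558*31+397)%997=746 h(281,860)=(281*31+860)%997=598 h(164,654)=(164*31+654)%997=753 -> [746, 598, 753]
L3: h(746,598)=(746*31+598)%997=793 h(753,753)=(753*31+753)%997=168 -> [793, 168]
L4: h(793,168)=(793*31+168)%997=823 -> [823]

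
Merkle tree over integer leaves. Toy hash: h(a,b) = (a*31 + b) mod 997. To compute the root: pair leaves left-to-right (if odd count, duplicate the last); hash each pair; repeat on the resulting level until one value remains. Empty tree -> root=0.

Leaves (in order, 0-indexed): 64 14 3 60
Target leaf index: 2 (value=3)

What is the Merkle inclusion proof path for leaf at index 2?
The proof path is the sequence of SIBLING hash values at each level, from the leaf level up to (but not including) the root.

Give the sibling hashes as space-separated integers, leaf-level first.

L0 (leaves): [64, 14, 3, 60], target index=2
L1: h(64,14)=(64*31+14)%997=4 [pair 0] h(3,60)=(3*31+60)%997=153 [pair 1] -> [4, 153]
  Sibling for proof at L0: 60
L2: h(4,153)=(4*31+153)%997=277 [pair 0] -> [277]
  Sibling for proof at L1: 4
Root: 277
Proof path (sibling hashes from leaf to root): [60, 4]

Answer: 60 4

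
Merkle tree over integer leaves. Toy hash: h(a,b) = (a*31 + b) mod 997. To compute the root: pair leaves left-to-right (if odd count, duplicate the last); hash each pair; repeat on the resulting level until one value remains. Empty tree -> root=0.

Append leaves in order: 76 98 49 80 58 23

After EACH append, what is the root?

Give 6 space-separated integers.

After append 76 (leaves=[76]):
  L0: [76]
  root=76
After append 98 (leaves=[76, 98]):
  L0: [76, 98]
  L1: h(76,98)=(76*31+98)%997=460 -> [460]
  root=460
After append 49 (leaves=[76, 98, 49]):
  L0: [76, 98, 49]
  L1: h(76,98)=(76*31+98)%997=460 h(49,49)=(49*31+49)%997=571 -> [460, 571]
  L2: h(460,571)=(460*31+571)%997=873 -> [873]
  root=873
After append 80 (leaves=[76, 98, 49, 80]):
  L0: [76, 98, 49, 80]
  L1: h(76,98)=(76*31+98)%997=460 h(49,80)=(49*31+80)%997=602 -> [460, 602]
  L2: h(460,602)=(460*31+602)%997=904 -> [904]
  root=904
After append 58 (leaves=[76, 98, 49, 80, 58]):
  L0: [76, 98, 49, 80, 58]
  L1: h(76,98)=(76*31+98)%997=460 h(49,80)=(49*31+80)%997=602 h(58,58)=(58*31+58)%997=859 -> [460, 602, 859]
  L2: h(460,602)=(460*31+602)%997=904 h(859,859)=(859*31+859)%997=569 -> [904, 569]
  L3: h(904,569)=(904*31+569)%997=677 -> [677]
  root=677
After append 23 (leaves=[76, 98, 49, 80, 58, 23]):
  L0: [76, 98, 49, 80, 58, 23]
  L1: h(76,98)=(76*31+98)%997=460 h(49,80)=(49*31+80)%997=602 h(58,23)=(58*31+23)%997=824 -> [460, 602, 824]
  L2: h(460,602)=(460*31+602)%997=904 h(824,824)=(824*31+824)%997=446 -> [904, 446]
  L3: h(904,446)=(904*31+446)%997=554 -> [554]
  root=554

Answer: 76 460 873 904 677 554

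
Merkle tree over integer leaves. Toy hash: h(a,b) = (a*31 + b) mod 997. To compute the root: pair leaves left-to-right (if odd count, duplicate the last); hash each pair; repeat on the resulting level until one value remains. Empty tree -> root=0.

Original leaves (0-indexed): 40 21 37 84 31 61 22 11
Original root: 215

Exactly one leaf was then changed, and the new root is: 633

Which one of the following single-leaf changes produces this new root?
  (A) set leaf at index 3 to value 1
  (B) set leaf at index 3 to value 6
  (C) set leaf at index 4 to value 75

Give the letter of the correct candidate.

Answer: A

Derivation:
Original leaves: [40, 21, 37, 84, 31, 61, 22, 11]
Target new root: 633
Try each candidate change and compute the resulting root:
Candidate A: set leaf[3] = 1 -> leaves = [40, 21, 37, 1, 31, 61, 22, 11]
  L0: [40, 21, 37, 1, 31, 61, 22, 11]
  L1: h(40,21)=(40*31+21)%997=264 h(37,1)=(37*31+1)%997=151 h(31,61)=(31*31+61)%997=25 h(22,11)=(22*31+11)%997=693 -> [264, 151, 25, 693]
  L2: h(264,151)=(264*31+151)%997=359 h(25,693)=(25*31+693)%997=471 -> [359, 471]
  L3: h(359,471)=(359*31+471)%997=633 -> [633]
  root = 633 == target 633  ** MATCH **
Candidate B: set leaf[3] = 6 -> leaves = [40, 21, 37, 6, 31, 61, 22, 11]
  L0: [40, 21, 37, 6, 31, 61, 22, 11]
  L1: h(40,21)=(40*31+21)%997=264 h(37,6)=(37*31+6)%997=156 h(31,61)=(31*31+61)%997=25 h(22,11)=(22*31+11)%997=693 -> [264, 156, 25, 693]
  L2: h(264,156)=(264*31+156)%997=364 h(25,693)=(25*31+693)%997=471 -> [364, 471]
  L3: h(364,471)=(364*31+471)%997=788 -> [788]
  root = 788 != target 633
Candidate C: set leaf[4] = 75 -> leaves = [40, 21, 37, 84, 75, 61, 22, 11]
  L0: [40, 21, 37, 84, 75, 61, 22, 11]
  L1: h(40,21)=(40*31+21)%997=264 h(37,84)=(37*31+84)%997=234 h(75,61)=(75*31+61)%997=392 h(22,11)=(22*31+11)%997=693 -> [264, 234, 392, 693]
  L2: h(264,234)=(264*31+234)%997=442 h(392,693)=(392*31+693)%997=881 -> [442, 881]
  L3: h(442,881)=(442*31+881)%997=625 -> [625]
  root = 625 != target 633
Candidate A produces the target root.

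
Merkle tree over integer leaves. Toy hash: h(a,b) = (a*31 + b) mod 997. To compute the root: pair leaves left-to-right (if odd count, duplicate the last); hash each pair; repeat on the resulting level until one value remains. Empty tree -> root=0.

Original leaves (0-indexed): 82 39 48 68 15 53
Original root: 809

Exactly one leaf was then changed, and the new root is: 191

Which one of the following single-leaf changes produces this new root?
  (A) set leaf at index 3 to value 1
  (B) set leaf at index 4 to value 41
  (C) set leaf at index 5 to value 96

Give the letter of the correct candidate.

Original leaves: [82, 39, 48, 68, 15, 53]
Target new root: 191
Try each candidate change and compute the resulting root:
Candidate A: set leaf[3] = 1 -> leaves = [82, 39, 48, 1, 15, 53]
  L0: [82, 39, 48, 1, 15, 53]
  L1: h(82,39)=(82*31+39)%997=587 h(48,1)=(48*31+1)%997=492 h(15,53)=(15*31+53)%997=518 -> [587, 492, 518]
  L2: h(587,492)=(587*31+492)%997=743 h(518,518)=(518*31+518)%997=624 -> [743, 624]
  L3: h(743,624)=(743*31+624)%997=726 -> [726]
  root = 726 != target 191
Candidate B: set leaf[4] = 41 -> leaves = [82, 39, 48, 68, 41, 53]
  L0: [82, 39, 48, 68, 41, 53]
  L1: h(82,39)=(82*31+39)%997=587 h(48,68)=(48*31+68)%997=559 h(41,53)=(41*31+53)%997=327 -> [587, 559, 327]
  L2: h(587,559)=(587*31+559)%997=810 h(327,327)=(327*31+327)%997=494 -> [810, 494]
  L3: h(810,494)=(810*31+494)%997=679 -> [679]
  root = 679 != target 191
Candidate C: set leaf[5] = 96 -> leaves = [82, 39, 48, 68, 15, 96]
  L0: [82, 39, 48, 68, 15, 96]
  L1: h(82,39)=(82*31+39)%997=587 h(48,68)=(48*31+68)%997=559 h(15,96)=(15*31+96)%997=561 -> [587, 559, 561]
  L2: h(587,559)=(587*31+559)%997=810 h(561,561)=(561*31+561)%997=6 -> [810, 6]
  L3: h(810,6)=(810*31+6)%997=191 -> [191]
  root = 191 == target 191  ** MATCH **
Candidate C produces the target root.

Answer: C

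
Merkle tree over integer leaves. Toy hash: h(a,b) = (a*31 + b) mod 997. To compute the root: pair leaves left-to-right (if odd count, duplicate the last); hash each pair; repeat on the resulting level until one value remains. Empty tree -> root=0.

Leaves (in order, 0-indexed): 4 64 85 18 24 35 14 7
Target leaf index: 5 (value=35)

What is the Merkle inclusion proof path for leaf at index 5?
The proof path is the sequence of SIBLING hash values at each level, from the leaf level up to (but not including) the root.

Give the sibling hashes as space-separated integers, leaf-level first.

L0 (leaves): [4, 64, 85, 18, 24, 35, 14, 7], target index=5
L1: h(4,64)=(4*31+64)%997=188 [pair 0] h(85,18)=(85*31+18)%997=659 [pair 1] h(24,35)=(24*31+35)%997=779 [pair 2] h(14,7)=(14*31+7)%997=441 [pair 3] -> [188, 659, 779, 441]
  Sibling for proof at L0: 24
L2: h(188,659)=(188*31+659)%997=505 [pair 0] h(779,441)=(779*31+441)%997=662 [pair 1] -> [505, 662]
  Sibling for proof at L1: 441
L3: h(505,662)=(505*31+662)%997=365 [pair 0] -> [365]
  Sibling for proof at L2: 505
Root: 365
Proof path (sibling hashes from leaf to root): [24, 441, 505]

Answer: 24 441 505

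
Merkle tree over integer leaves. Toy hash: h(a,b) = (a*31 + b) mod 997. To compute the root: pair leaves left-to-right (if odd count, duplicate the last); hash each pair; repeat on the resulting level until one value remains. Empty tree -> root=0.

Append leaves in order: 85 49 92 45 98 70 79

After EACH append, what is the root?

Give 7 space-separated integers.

After append 85 (leaves=[85]):
  L0: [85]
  root=85
After append 49 (leaves=[85, 49]):
  L0: [85, 49]
  L1: h(85,49)=(85*31+49)%997=690 -> [690]
  root=690
After append 92 (leaves=[85, 49, 92]):
  L0: [85, 49, 92]
  L1: h(85,49)=(85*31+49)%997=690 h(92,92)=(92*31+92)%997=950 -> [690, 950]
  L2: h(690,950)=(690*31+950)%997=406 -> [406]
  root=406
After append 45 (leaves=[85, 49, 92, 45]):
  L0: [85, 49, 92, 45]
  L1: h(85,49)=(85*31+49)%997=690 h(92,45)=(92*31+45)%997=903 -> [690, 903]
  L2: h(690,903)=(690*31+903)%997=359 -> [359]
  root=359
After append 98 (leaves=[85, 49, 92, 45, 98]):
  L0: [85, 49, 92, 45, 98]
  L1: h(85,49)=(85*31+49)%997=690 h(92,45)=(92*31+45)%997=903 h(98,98)=(98*31+98)%997=145 -> [690, 903, 145]
  L2: h(690,903)=(690*31+903)%997=359 h(145,145)=(145*31+145)%997=652 -> [359, 652]
  L3: h(359,652)=(359*31+652)%997=814 -> [814]
  root=814
After append 70 (leaves=[85, 49, 92, 45, 98, 70]):
  L0: [85, 49, 92, 45, 98, 70]
  L1: h(85,49)=(85*31+49)%997=690 h(92,45)=(92*31+45)%997=903 h(98,70)=(98*31+70)%997=117 -> [690, 903, 117]
  L2: h(690,903)=(690*31+903)%997=359 h(117,117)=(117*31+117)%997=753 -> [359, 753]
  L3: h(359,753)=(359*31+753)%997=915 -> [915]
  root=915
After append 79 (leaves=[85, 49, 92, 45, 98, 70, 79]):
  L0: [85, 49, 92, 45, 98, 70, 79]
  L1: h(85,49)=(85*31+49)%997=690 h(92,45)=(92*31+45)%997=903 h(98,70)=(98*31+70)%997=117 h(79,79)=(79*31+79)%997=534 -> [690, 903, 117, 534]
  L2: h(690,903)=(690*31+903)%997=359 h(117,534)=(117*31+534)%997=173 -> [359, 173]
  L3: h(359,173)=(359*31+173)%997=335 -> [335]
  root=335

Answer: 85 690 406 359 814 915 335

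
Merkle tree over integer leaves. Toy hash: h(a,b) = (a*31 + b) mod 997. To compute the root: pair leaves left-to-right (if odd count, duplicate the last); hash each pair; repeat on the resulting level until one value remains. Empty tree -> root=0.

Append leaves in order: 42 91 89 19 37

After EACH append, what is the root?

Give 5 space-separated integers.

Answer: 42 396 169 99 80

Derivation:
After append 42 (leaves=[42]):
  L0: [42]
  root=42
After append 91 (leaves=[42, 91]):
  L0: [42, 91]
  L1: h(42,91)=(42*31+91)%997=396 -> [396]
  root=396
After append 89 (leaves=[42, 91, 89]):
  L0: [42, 91, 89]
  L1: h(42,91)=(42*31+91)%997=396 h(89,89)=(89*31+89)%997=854 -> [396, 854]
  L2: h(396,854)=(396*31+854)%997=169 -> [169]
  root=169
After append 19 (leaves=[42, 91, 89, 19]):
  L0: [42, 91, 89, 19]
  L1: h(42,91)=(42*31+91)%997=396 h(89,19)=(89*31+19)%997=784 -> [396, 784]
  L2: h(396,784)=(396*31+784)%997=99 -> [99]
  root=99
After append 37 (leaves=[42, 91, 89, 19, 37]):
  L0: [42, 91, 89, 19, 37]
  L1: h(42,91)=(42*31+91)%997=396 h(89,19)=(89*31+19)%997=784 h(37,37)=(37*31+37)%997=187 -> [396, 784, 187]
  L2: h(396,784)=(396*31+784)%997=99 h(187,187)=(187*31+187)%997=2 -> [99, 2]
  L3: h(99,2)=(99*31+2)%997=80 -> [80]
  root=80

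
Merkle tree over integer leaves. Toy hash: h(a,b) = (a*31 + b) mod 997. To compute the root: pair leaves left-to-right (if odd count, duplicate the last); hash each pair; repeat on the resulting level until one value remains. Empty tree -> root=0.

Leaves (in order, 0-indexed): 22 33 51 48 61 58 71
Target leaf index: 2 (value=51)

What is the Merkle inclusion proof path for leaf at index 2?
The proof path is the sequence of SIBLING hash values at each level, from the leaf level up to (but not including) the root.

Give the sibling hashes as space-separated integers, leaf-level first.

L0 (leaves): [22, 33, 51, 48, 61, 58, 71], target index=2
L1: h(22,33)=(22*31+33)%997=715 [pair 0] h(51,48)=(51*31+48)%997=632 [pair 1] h(61,58)=(61*31+58)%997=952 [pair 2] h(71,71)=(71*31+71)%997=278 [pair 3] -> [715, 632, 952, 278]
  Sibling for proof at L0: 48
L2: h(715,632)=(715*31+632)%997=863 [pair 0] h(952,278)=(952*31+278)%997=877 [pair 1] -> [863, 877]
  Sibling for proof at L1: 715
L3: h(863,877)=(863*31+877)%997=711 [pair 0] -> [711]
  Sibling for proof at L2: 877
Root: 711
Proof path (sibling hashes from leaf to root): [48, 715, 877]

Answer: 48 715 877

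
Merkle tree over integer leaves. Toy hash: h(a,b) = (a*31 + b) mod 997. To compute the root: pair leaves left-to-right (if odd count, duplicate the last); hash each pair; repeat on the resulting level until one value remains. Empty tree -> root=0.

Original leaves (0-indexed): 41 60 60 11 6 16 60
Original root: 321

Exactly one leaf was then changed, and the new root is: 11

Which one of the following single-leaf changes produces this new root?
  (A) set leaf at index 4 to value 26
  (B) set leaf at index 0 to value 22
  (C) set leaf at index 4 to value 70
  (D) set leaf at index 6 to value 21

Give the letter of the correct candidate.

Original leaves: [41, 60, 60, 11, 6, 16, 60]
Target new root: 11
Try each candidate change and compute the resulting root:
Candidate A: set leaf[4] = 26 -> leaves = [41, 60, 60, 11, 26, 16, 60]
  L0: [41, 60, 60, 11, 26, 16, 60]
  L1: h(41,60)=(41*31+60)%997=334 h(60,11)=(60*31+11)%997=874 h(26,16)=(26*31+16)%997=822 h(60,60)=(60*31+60)%997=923 -> [334, 874, 822, 923]
  L2: h(334,874)=(334*31+874)%997=261 h(822,923)=(822*31+923)%997=483 -> [261, 483]
  L3: h(261,483)=(261*31+483)%997=598 -> [598]
  root = 598 != target 11
Candidate B: set leaf[0] = 22 -> leaves = [22, 60, 60, 11, 6, 16, 60]
  L0: [22, 60, 60, 11, 6, 16, 60]
  L1: h(22,60)=(22*31+60)%997=742 h(60,11)=(60*31+11)%997=874 h(6,16)=(6*31+16)%997=202 h(60,60)=(60*31+60)%997=923 -> [742, 874, 202, 923]
  L2: h(742,874)=(742*31+874)%997=945 h(202,923)=(202*31+923)%997=206 -> [945, 206]
  L3: h(945,206)=(945*31+206)%997=588 -> [588]
  root = 588 != target 11
Candidate C: set leaf[4] = 70 -> leaves = [41, 60, 60, 11, 70, 16, 60]
  L0: [41, 60, 60, 11, 70, 16, 60]
  L1: h(41,60)=(41*31+60)%997=334 h(60,11)=(60*31+11)%997=874 h(70,16)=(70*31+16)%997=192 h(60,60)=(60*31+60)%997=923 -> [334, 874, 192, 923]
  L2: h(334,874)=(334*31+874)%997=261 h(192,923)=(192*31+923)%997=893 -> [261, 893]
  L3: h(261,893)=(261*31+893)%997=11 -> [11]
  root = 11 == target 11  ** MATCH **
Candidate D: set leaf[6] = 21 -> leaves = [41, 60, 60, 11, 6, 16, 21]
  L0: [41, 60, 60, 11, 6, 16, 21]
  L1: h(41,60)=(41*31+60)%997=334 h(60,11)=(60*31+11)%997=874 h(6,16)=(6*31+16)%997=202 h(21,21)=(21*31+21)%997=672 -> [334, 874, 202, 672]
  L2: h(334,874)=(334*31+874)%997=261 h(202,672)=(202*31+672)%997=952 -> [261, 952]
  L3: h(261,952)=(261*31+952)%997=70 -> [70]
  root = 70 != target 11
Candidate C produces the target root.

Answer: C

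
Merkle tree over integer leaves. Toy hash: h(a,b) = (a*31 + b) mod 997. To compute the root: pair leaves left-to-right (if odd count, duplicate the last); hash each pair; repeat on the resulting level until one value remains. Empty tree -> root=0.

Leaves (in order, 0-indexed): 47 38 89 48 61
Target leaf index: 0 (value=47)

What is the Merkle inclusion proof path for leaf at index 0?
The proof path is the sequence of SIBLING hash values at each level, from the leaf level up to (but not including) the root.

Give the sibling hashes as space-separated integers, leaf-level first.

Answer: 38 813 650

Derivation:
L0 (leaves): [47, 38, 89, 48, 61], target index=0
L1: h(47,38)=(47*31+38)%997=498 [pair 0] h(89,48)=(89*31+48)%997=813 [pair 1] h(61,61)=(61*31+61)%997=955 [pair 2] -> [498, 813, 955]
  Sibling for proof at L0: 38
L2: h(498,813)=(498*31+813)%997=299 [pair 0] h(955,955)=(955*31+955)%997=650 [pair 1] -> [299, 650]
  Sibling for proof at L1: 813
L3: h(299,650)=(299*31+650)%997=946 [pair 0] -> [946]
  Sibling for proof at L2: 650
Root: 946
Proof path (sibling hashes from leaf to root): [38, 813, 650]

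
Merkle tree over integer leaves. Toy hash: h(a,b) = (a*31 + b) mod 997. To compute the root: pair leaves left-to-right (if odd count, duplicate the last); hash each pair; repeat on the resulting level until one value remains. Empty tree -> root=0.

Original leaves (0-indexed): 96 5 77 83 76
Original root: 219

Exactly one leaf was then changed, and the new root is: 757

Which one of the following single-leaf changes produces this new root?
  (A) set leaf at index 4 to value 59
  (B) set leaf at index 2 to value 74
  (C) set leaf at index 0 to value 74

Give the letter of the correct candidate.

Original leaves: [96, 5, 77, 83, 76]
Target new root: 757
Try each candidate change and compute the resulting root:
Candidate A: set leaf[4] = 59 -> leaves = [96, 5, 77, 83, 59]
  L0: [96, 5, 77, 83, 59]
  L1: h(96,5)=(96*31+5)%997=987 h(77,83)=(77*31+83)%997=476 h(59,59)=(59*31+59)%997=891 -> [987, 476, 891]
  L2: h(987,476)=(987*31+476)%997=166 h(891,891)=(891*31+891)%997=596 -> [166, 596]
  L3: h(166,596)=(166*31+596)%997=757 -> [757]
  root = 757 == target 757  ** MATCH **
Candidate B: set leaf[2] = 74 -> leaves = [96, 5, 74, 83, 76]
  L0: [96, 5, 74, 83, 76]
  L1: h(96,5)=(96*31+5)%997=987 h(74,83)=(74*31+83)%997=383 h(76,76)=(76*31+76)%997=438 -> [987, 383, 438]
  L2: h(987,383)=(987*31+383)%997=73 h(438,438)=(438*31+438)%997=58 -> [73, 58]
  L3: h(73,58)=(73*31+58)%997=327 -> [327]
  root = 327 != target 757
Candidate C: set leaf[0] = 74 -> leaves = [74, 5, 77, 83, 76]
  L0: [74, 5, 77, 83, 76]
  L1: h(74,5)=(74*31+5)%997=305 h(77,83)=(77*31+83)%997=476 h(76,76)=(76*31+76)%997=438 -> [305, 476, 438]
  L2: h(305,476)=(305*31+476)%997=958 h(438,438)=(438*31+438)%997=58 -> [958, 58]
  L3: h(958,58)=(958*31+58)%997=843 -> [843]
  root = 843 != target 757
Candidate A produces the target root.

Answer: A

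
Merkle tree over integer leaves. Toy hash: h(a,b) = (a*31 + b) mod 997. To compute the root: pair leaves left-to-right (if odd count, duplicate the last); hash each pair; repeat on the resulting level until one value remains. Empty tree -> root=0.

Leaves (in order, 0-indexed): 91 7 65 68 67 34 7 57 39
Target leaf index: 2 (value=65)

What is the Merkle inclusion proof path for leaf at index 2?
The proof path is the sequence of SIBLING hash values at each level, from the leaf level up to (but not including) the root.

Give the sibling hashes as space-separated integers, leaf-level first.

L0 (leaves): [91, 7, 65, 68, 67, 34, 7, 57, 39], target index=2
L1: h(91,7)=(91*31+7)%997=834 [pair 0] h(65,68)=(65*31+68)%997=89 [pair 1] h(67,34)=(67*31+34)%997=117 [pair 2] h(7,57)=(7*31+57)%997=274 [pair 3] h(39,39)=(39*31+39)%997=251 [pair 4] -> [834, 89, 117, 274, 251]
  Sibling for proof at L0: 68
L2: h(834,89)=(834*31+89)%997=21 [pair 0] h(117,274)=(117*31+274)%997=910 [pair 1] h(251,251)=(251*31+251)%997=56 [pair 2] -> [21, 910, 56]
  Sibling for proof at L1: 834
L3: h(21,910)=(21*31+910)%997=564 [pair 0] h(56,56)=(56*31+56)%997=795 [pair 1] -> [564, 795]
  Sibling for proof at L2: 910
L4: h(564,795)=(564*31+795)%997=333 [pair 0] -> [333]
  Sibling for proof at L3: 795
Root: 333
Proof path (sibling hashes from leaf to root): [68, 834, 910, 795]

Answer: 68 834 910 795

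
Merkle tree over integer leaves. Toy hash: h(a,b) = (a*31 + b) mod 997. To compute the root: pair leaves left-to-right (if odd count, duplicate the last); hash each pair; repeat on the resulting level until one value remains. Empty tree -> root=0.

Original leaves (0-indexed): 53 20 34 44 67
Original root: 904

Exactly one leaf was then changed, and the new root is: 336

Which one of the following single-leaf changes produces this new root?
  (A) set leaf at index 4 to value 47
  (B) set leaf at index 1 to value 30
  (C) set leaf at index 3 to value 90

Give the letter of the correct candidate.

Original leaves: [53, 20, 34, 44, 67]
Target new root: 336
Try each candidate change and compute the resulting root:
Candidate A: set leaf[4] = 47 -> leaves = [53, 20, 34, 44, 47]
  L0: [53, 20, 34, 44, 47]
  L1: h(53,20)=(53*31+20)%997=666 h(34,44)=(34*31+44)%997=101 h(47,47)=(47*31+47)%997=507 -> [666, 101, 507]
  L2: h(666,101)=(666*31+101)%997=807 h(507,507)=(507*31+507)%997=272 -> [807, 272]
  L3: h(807,272)=(807*31+272)%997=364 -> [364]
  root = 364 != target 336
Candidate B: set leaf[1] = 30 -> leaves = [53, 30, 34, 44, 67]
  L0: [53, 30, 34, 44, 67]
  L1: h(53,30)=(53*31+30)%997=676 h(34,44)=(34*31+44)%997=101 h(67,67)=(67*31+67)%997=150 -> [676, 101, 150]
  L2: h(676,101)=(676*31+101)%997=120 h(150,150)=(150*31+150)%997=812 -> [120, 812]
  L3: h(120,812)=(120*31+812)%997=544 -> [544]
  root = 544 != target 336
Candidate C: set leaf[3] = 90 -> leaves = [53, 20, 34, 90, 67]
  L0: [53, 20, 34, 90, 67]
  L1: h(53,20)=(53*31+20)%997=666 h(34,90)=(34*31+90)%997=147 h(67,67)=(67*31+67)%997=150 -> [666, 147, 150]
  L2: h(666,147)=(666*31+147)%997=853 h(150,150)=(150*31+150)%997=812 -> [853, 812]
  L3: h(853,812)=(853*31+812)%997=336 -> [336]
  root = 336 == target 336  ** MATCH **
Candidate C produces the target root.

Answer: C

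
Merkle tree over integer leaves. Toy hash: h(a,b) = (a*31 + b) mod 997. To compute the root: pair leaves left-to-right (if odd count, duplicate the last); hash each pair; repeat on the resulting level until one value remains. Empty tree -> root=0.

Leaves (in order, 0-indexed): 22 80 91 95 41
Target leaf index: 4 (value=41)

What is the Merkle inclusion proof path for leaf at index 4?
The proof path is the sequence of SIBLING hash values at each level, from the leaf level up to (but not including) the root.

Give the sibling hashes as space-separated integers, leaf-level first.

L0 (leaves): [22, 80, 91, 95, 41], target index=4
L1: h(22,80)=(22*31+80)%997=762 [pair 0] h(91,95)=(91*31+95)%997=922 [pair 1] h(41,41)=(41*31+41)%997=315 [pair 2] -> [762, 922, 315]
  Sibling for proof at L0: 41
L2: h(762,922)=(762*31+922)%997=616 [pair 0] h(315,315)=(315*31+315)%997=110 [pair 1] -> [616, 110]
  Sibling for proof at L1: 315
L3: h(616,110)=(616*31+110)%997=263 [pair 0] -> [263]
  Sibling for proof at L2: 616
Root: 263
Proof path (sibling hashes from leaf to root): [41, 315, 616]

Answer: 41 315 616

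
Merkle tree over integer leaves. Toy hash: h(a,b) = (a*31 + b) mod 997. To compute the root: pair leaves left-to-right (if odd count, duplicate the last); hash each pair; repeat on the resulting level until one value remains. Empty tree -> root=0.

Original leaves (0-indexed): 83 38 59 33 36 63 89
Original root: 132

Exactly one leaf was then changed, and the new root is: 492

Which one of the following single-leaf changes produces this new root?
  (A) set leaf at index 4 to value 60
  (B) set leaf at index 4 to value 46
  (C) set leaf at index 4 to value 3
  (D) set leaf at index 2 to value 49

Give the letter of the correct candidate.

Answer: D

Derivation:
Original leaves: [83, 38, 59, 33, 36, 63, 89]
Target new root: 492
Try each candidate change and compute the resulting root:
Candidate A: set leaf[4] = 60 -> leaves = [83, 38, 59, 33, 60, 63, 89]
  L0: [83, 38, 59, 33, 60, 63, 89]
  L1: h(83,38)=(83*31+38)%997=617 h(59,33)=(59*31+33)%997=865 h(60,63)=(60*31+63)%997=926 h(89,89)=(89*31+89)%997=854 -> [617, 865, 926, 854]
  L2: h(617,865)=(617*31+865)%997=52 h(926,854)=(926*31+854)%997=647 -> [52, 647]
  L3: h(52,647)=(52*31+647)%997=265 -> [265]
  root = 265 != target 492
Candidate B: set leaf[4] = 46 -> leaves = [83, 38, 59, 33, 46, 63, 89]
  L0: [83, 38, 59, 33, 46, 63, 89]
  L1: h(83,38)=(83*31+38)%997=617 h(59,33)=(59*31+33)%997=865 h(46,63)=(46*31+63)%997=492 h(89,89)=(89*31+89)%997=854 -> [617, 865, 492, 854]
  L2: h(617,865)=(617*31+865)%997=52 h(492,854)=(492*31+854)%997=154 -> [52, 154]
  L3: h(52,154)=(52*31+154)%997=769 -> [769]
  root = 769 != target 492
Candidate C: set leaf[4] = 3 -> leaves = [83, 38, 59, 33, 3, 63, 89]
  L0: [83, 38, 59, 33, 3, 63, 89]
  L1: h(83,38)=(83*31+38)%997=617 h(59,33)=(59*31+33)%997=865 h(3,63)=(3*31+63)%997=156 h(89,89)=(89*31+89)%997=854 -> [617, 865, 156, 854]
  L2: h(617,865)=(617*31+865)%997=52 h(156,854)=(156*31+854)%997=705 -> [52, 705]
  L3: h(52,705)=(52*31+705)%997=323 -> [323]
  root = 323 != target 492
Candidate D: set leaf[2] = 49 -> leaves = [83, 38, 49, 33, 36, 63, 89]
  L0: [83, 38, 49, 33, 36, 63, 89]
  L1: h(83,38)=(83*31+38)%997=617 h(49,33)=(49*31+33)%997=555 h(36,63)=(36*31+63)%997=182 h(89,89)=(89*31+89)%997=854 -> [617, 555, 182, 854]
  L2: h(617,555)=(617*31+555)%997=739 h(182,854)=(182*31+854)%997=514 -> [739, 514]
  L3: h(739,514)=(739*31+514)%997=492 -> [492]
  root = 492 == target 492  ** MATCH **
Candidate D produces the target root.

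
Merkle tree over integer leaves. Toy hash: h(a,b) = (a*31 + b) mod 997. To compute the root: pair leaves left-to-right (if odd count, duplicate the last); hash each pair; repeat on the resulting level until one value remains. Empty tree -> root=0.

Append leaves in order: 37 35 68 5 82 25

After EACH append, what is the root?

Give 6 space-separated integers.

After append 37 (leaves=[37]):
  L0: [37]
  root=37
After append 35 (leaves=[37, 35]):
  L0: [37, 35]
  L1: h(37,35)=(37*31+35)%997=185 -> [185]
  root=185
After append 68 (leaves=[37, 35, 68]):
  L0: [37, 35, 68]
  L1: h(37,35)=(37*31+35)%997=185 h(68,68)=(68*31+68)%997=182 -> [185, 182]
  L2: h(185,182)=(185*31+182)%997=932 -> [932]
  root=932
After append 5 (leaves=[37, 35, 68, 5]):
  L0: [37, 35, 68, 5]
  L1: h(37,35)=(37*31+35)%997=185 h(68,5)=(68*31+5)%997=119 -> [185, 119]
  L2: h(185,119)=(185*31+119)%997=869 -> [869]
  root=869
After append 82 (leaves=[37, 35, 68, 5, 82]):
  L0: [37, 35, 68, 5, 82]
  L1: h(37,35)=(37*31+35)%997=185 h(68,5)=(68*31+5)%997=119 h(82,82)=(82*31+82)%997=630 -> [185, 119, 630]
  L2: h(185,119)=(185*31+119)%997=869 h(630,630)=(630*31+630)%997=220 -> [869, 220]
  L3: h(869,220)=(869*31+220)%997=240 -> [240]
  root=240
After append 25 (leaves=[37, 35, 68, 5, 82, 25]):
  L0: [37, 35, 68, 5, 82, 25]
  L1: h(37,35)=(37*31+35)%997=185 h(68,5)=(68*31+5)%997=119 h(82,25)=(82*31+25)%997=573 -> [185, 119, 573]
  L2: h(185,119)=(185*31+119)%997=869 h(573,573)=(573*31+573)%997=390 -> [869, 390]
  L3: h(869,390)=(869*31+390)%997=410 -> [410]
  root=410

Answer: 37 185 932 869 240 410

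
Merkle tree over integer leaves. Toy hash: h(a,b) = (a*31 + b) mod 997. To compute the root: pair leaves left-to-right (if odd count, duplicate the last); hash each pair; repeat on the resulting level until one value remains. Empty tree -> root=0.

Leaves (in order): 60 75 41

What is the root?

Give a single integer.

Answer: 480

Derivation:
L0: [60, 75, 41]
L1: h(60,75)=(60*31+75)%997=938 h(41,41)=(41*31+41)%997=315 -> [938, 315]
L2: h(938,315)=(938*31+315)%997=480 -> [480]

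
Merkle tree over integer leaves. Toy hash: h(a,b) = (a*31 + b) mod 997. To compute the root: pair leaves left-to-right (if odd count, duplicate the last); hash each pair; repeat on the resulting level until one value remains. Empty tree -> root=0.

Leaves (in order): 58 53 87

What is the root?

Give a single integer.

Answer: 345

Derivation:
L0: [58, 53, 87]
L1: h(58,53)=(58*31+53)%997=854 h(87,87)=(87*31+87)%997=790 -> [854, 790]
L2: h(854,790)=(854*31+790)%997=345 -> [345]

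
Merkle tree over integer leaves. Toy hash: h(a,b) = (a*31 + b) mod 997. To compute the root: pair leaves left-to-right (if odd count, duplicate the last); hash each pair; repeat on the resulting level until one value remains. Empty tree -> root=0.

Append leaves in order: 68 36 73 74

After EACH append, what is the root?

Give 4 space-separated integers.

Answer: 68 150 7 8

Derivation:
After append 68 (leaves=[68]):
  L0: [68]
  root=68
After append 36 (leaves=[68, 36]):
  L0: [68, 36]
  L1: h(68,36)=(68*31+36)%997=150 -> [150]
  root=150
After append 73 (leaves=[68, 36, 73]):
  L0: [68, 36, 73]
  L1: h(68,36)=(68*31+36)%997=150 h(73,73)=(73*31+73)%997=342 -> [150, 342]
  L2: h(150,342)=(150*31+342)%997=7 -> [7]
  root=7
After append 74 (leaves=[68, 36, 73, 74]):
  L0: [68, 36, 73, 74]
  L1: h(68,36)=(68*31+36)%997=150 h(73,74)=(73*31+74)%997=343 -> [150, 343]
  L2: h(150,343)=(150*31+343)%997=8 -> [8]
  root=8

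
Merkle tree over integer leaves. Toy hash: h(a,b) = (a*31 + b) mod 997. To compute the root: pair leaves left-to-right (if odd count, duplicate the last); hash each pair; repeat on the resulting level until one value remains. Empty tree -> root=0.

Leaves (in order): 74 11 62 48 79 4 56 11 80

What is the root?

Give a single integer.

L0: [74, 11, 62, 48, 79, 4, 56, 11, 80]
L1: h(74,11)=(74*31+11)%997=311 h(62,48)=(62*31+48)%997=973 h(79,4)=(79*31+4)%997=459 h(56,11)=(56*31+11)%997=750 h(80,80)=(80*31+80)%997=566 -> [311, 973, 459, 750, 566]
L2: h(311,973)=(311*31+973)%997=644 h(459,750)=(459*31+750)%997=24 h(566,566)=(566*31+566)%997=166 -> [644, 24, 166]
L3: h(644,24)=(644*31+24)%997=48 h(166,166)=(166*31+166)%997=327 -> [48, 327]
L4: h(48,327)=(48*31+327)%997=818 -> [818]

Answer: 818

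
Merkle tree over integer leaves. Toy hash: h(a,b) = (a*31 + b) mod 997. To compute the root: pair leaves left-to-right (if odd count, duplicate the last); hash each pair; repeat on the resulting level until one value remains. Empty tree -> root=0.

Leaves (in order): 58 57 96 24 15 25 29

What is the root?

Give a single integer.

L0: [58, 57, 96, 24, 15, 25, 29]
L1: h(58,57)=(58*31+57)%997=858 h(96,24)=(96*31+24)%997=9 h(15,25)=(15*31+25)%997=490 h(29,29)=(29*31+29)%997=928 -> [858, 9, 490, 928]
L2: h(858,9)=(858*31+9)%997=685 h(490,928)=(490*31+928)%997=166 -> [685, 166]
L3: h(685,166)=(685*31+166)%997=464 -> [464]

Answer: 464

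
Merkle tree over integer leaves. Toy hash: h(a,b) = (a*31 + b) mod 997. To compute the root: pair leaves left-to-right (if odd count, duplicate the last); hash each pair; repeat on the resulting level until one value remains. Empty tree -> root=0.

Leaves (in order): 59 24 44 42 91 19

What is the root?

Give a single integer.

L0: [59, 24, 44, 42, 91, 19]
L1: h(59,24)=(59*31+24)%997=856 h(44,42)=(44*31+42)%997=409 h(91,19)=(91*31+19)%997=846 -> [856, 409, 846]
L2: h(856,409)=(856*31+409)%997=26 h(846,846)=(846*31+846)%997=153 -> [26, 153]
L3: h(26,153)=(26*31+153)%997=959 -> [959]

Answer: 959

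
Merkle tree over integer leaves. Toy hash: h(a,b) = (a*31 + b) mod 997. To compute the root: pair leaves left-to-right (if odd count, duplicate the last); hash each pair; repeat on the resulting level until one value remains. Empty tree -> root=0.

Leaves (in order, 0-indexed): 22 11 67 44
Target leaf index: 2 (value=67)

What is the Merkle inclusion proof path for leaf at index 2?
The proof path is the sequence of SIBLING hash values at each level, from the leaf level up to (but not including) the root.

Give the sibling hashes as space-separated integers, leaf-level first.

L0 (leaves): [22, 11, 67, 44], target index=2
L1: h(22,11)=(22*31+11)%997=693 [pair 0] h(67,44)=(67*31+44)%997=127 [pair 1] -> [693, 127]
  Sibling for proof at L0: 44
L2: h(693,127)=(693*31+127)%997=673 [pair 0] -> [673]
  Sibling for proof at L1: 693
Root: 673
Proof path (sibling hashes from leaf to root): [44, 693]

Answer: 44 693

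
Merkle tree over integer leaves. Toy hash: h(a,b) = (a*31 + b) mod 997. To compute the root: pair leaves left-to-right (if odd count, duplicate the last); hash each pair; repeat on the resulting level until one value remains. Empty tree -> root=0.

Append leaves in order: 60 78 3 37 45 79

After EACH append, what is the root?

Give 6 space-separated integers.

After append 60 (leaves=[60]):
  L0: [60]
  root=60
After append 78 (leaves=[60, 78]):
  L0: [60, 78]
  L1: h(60,78)=(60*31+78)%997=941 -> [941]
  root=941
After append 3 (leaves=[60, 78, 3]):
  L0: [60, 78, 3]
  L1: h(60,78)=(60*31+78)%997=941 h(3,3)=(3*31+3)%997=96 -> [941, 96]
  L2: h(941,96)=(941*31+96)%997=354 -> [354]
  root=354
After append 37 (leaves=[60, 78, 3, 37]):
  L0: [60, 78, 3, 37]
  L1: h(60,78)=(60*31+78)%997=941 h(3,37)=(3*31+37)%997=130 -> [941, 130]
  L2: h(941,130)=(941*31+130)%997=388 -> [388]
  root=388
After append 45 (leaves=[60, 78, 3, 37, 45]):
  L0: [60, 78, 3, 37, 45]
  L1: h(60,78)=(60*31+78)%997=941 h(3,37)=(3*31+37)%997=130 h(45,45)=(45*31+45)%997=443 -> [941, 130, 443]
  L2: h(941,130)=(941*31+130)%997=388 h(443,443)=(443*31+443)%997=218 -> [388, 218]
  L3: h(388,218)=(388*31+218)%997=282 -> [282]
  root=282
After append 79 (leaves=[60, 78, 3, 37, 45, 79]):
  L0: [60, 78, 3, 37, 45, 79]
  L1: h(60,78)=(60*31+78)%997=941 h(3,37)=(3*31+37)%997=130 h(45,79)=(45*31+79)%997=477 -> [941, 130, 477]
  L2: h(941,130)=(941*31+130)%997=388 h(477,477)=(477*31+477)%997=309 -> [388, 309]
  L3: h(388,309)=(388*31+309)%997=373 -> [373]
  root=373

Answer: 60 941 354 388 282 373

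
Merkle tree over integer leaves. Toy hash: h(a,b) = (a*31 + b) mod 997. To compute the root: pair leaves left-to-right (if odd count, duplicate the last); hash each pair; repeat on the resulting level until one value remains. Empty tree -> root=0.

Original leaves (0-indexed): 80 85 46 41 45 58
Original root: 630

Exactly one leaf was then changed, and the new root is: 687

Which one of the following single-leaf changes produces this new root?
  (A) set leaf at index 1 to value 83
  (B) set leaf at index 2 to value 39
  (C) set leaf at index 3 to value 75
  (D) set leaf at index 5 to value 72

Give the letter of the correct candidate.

Original leaves: [80, 85, 46, 41, 45, 58]
Target new root: 687
Try each candidate change and compute the resulting root:
Candidate A: set leaf[1] = 83 -> leaves = [80, 83, 46, 41, 45, 58]
  L0: [80, 83, 46, 41, 45, 58]
  L1: h(80,83)=(80*31+83)%997=569 h(46,41)=(46*31+41)%997=470 h(45,58)=(45*31+58)%997=456 -> [569, 470, 456]
  L2: h(569,470)=(569*31+470)%997=163 h(456,456)=(456*31+456)%997=634 -> [163, 634]
  L3: h(163,634)=(163*31+634)%997=702 -> [702]
  root = 702 != target 687
Candidate B: set leaf[2] = 39 -> leaves = [80, 85, 39, 41, 45, 58]
  L0: [80, 85, 39, 41, 45, 58]
  L1: h(80,85)=(80*31+85)%997=571 h(39,41)=(39*31+41)%997=253 h(45,58)=(45*31+58)%997=456 -> [571, 253, 456]
  L2: h(571,253)=(571*31+253)%997=8 h(456,456)=(456*31+456)%997=634 -> [8, 634]
  L3: h(8,634)=(8*31+634)%997=882 -> [882]
  root = 882 != target 687
Candidate C: set leaf[3] = 75 -> leaves = [80, 85, 46, 75, 45, 58]
  L0: [80, 85, 46, 75, 45, 58]
  L1: h(80,85)=(80*31+85)%997=571 h(46,75)=(46*31+75)%997=504 h(45,58)=(45*31+58)%997=456 -> [571, 504, 456]
  L2: h(571,504)=(571*31+504)%997=259 h(456,456)=(456*31+456)%997=634 -> [259, 634]
  L3: h(259,634)=(259*31+634)%997=687 -> [687]
  root = 687 == target 687  ** MATCH **
Candidate D: set leaf[5] = 72 -> leaves = [80, 85, 46, 41, 45, 72]
  L0: [80, 85, 46, 41, 45, 72]
  L1: h(80,85)=(80*31+85)%997=571 h(46,41)=(46*31+41)%997=470 h(45,72)=(45*31+72)%997=470 -> [571, 470, 470]
  L2: h(571,470)=(571*31+470)%997=225 h(470,470)=(470*31+470)%997=85 -> [225, 85]
  L3: h(225,85)=(225*31+85)%997=81 -> [81]
  root = 81 != target 687
Candidate C produces the target root.

Answer: C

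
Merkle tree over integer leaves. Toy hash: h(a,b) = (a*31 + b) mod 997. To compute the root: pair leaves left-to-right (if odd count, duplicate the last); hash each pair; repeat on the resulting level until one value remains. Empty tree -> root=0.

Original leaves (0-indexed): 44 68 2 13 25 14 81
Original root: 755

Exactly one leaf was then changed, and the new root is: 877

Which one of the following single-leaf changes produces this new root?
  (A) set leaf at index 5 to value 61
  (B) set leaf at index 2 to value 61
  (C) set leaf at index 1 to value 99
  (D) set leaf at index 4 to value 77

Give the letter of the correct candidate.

Original leaves: [44, 68, 2, 13, 25, 14, 81]
Target new root: 877
Try each candidate change and compute the resulting root:
Candidate A: set leaf[5] = 61 -> leaves = [44, 68, 2, 13, 25, 61, 81]
  L0: [44, 68, 2, 13, 25, 61, 81]
  L1: h(44,68)=(44*31+68)%997=435 h(2,13)=(2*31+13)%997=75 h(25,61)=(25*31+61)%997=836 h(81,81)=(81*31+81)%997=598 -> [435, 75, 836, 598]
  L2: h(435,75)=(435*31+75)%997=599 h(836,598)=(836*31+598)%997=592 -> [599, 592]
  L3: h(599,592)=(599*31+592)%997=218 -> [218]
  root = 218 != target 877
Candidate B: set leaf[2] = 61 -> leaves = [44, 68, 61, 13, 25, 14, 81]
  L0: [44, 68, 61, 13, 25, 14, 81]
  L1: h(44,68)=(44*31+68)%997=435 h(61,13)=(61*31+13)%997=907 h(25,14)=(25*31+14)%997=789 h(81,81)=(81*31+81)%997=598 -> [435, 907, 789, 598]
  L2: h(435,907)=(435*31+907)%997=434 h(789,598)=(789*31+598)%997=132 -> [434, 132]
  L3: h(434,132)=(434*31+132)%997=625 -> [625]
  root = 625 != target 877
Candidate C: set leaf[1] = 99 -> leaves = [44, 99, 2, 13, 25, 14, 81]
  L0: [44, 99, 2, 13, 25, 14, 81]
  L1: h(44,99)=(44*31+99)%997=466 h(2,13)=(2*31+13)%997=75 h(25,14)=(25*31+14)%997=789 h(81,81)=(81*31+81)%997=598 -> [466, 75, 789, 598]
  L2: h(466,75)=(466*31+75)%997=563 h(789,598)=(789*31+598)%997=132 -> [563, 132]
  L3: h(563,132)=(563*31+132)%997=636 -> [636]
  root = 636 != target 877
Candidate D: set leaf[4] = 77 -> leaves = [44, 68, 2, 13, 77, 14, 81]
  L0: [44, 68, 2, 13, 77, 14, 81]
  L1: h(44,68)=(44*31+68)%997=435 h(2,13)=(2*31+13)%997=75 h(77,14)=(77*31+14)%997=407 h(81,81)=(81*31+81)%997=598 -> [435, 75, 407, 598]
  L2: h(435,75)=(435*31+75)%997=599 h(407,598)=(407*31+598)%997=254 -> [599, 254]
  L3: h(599,254)=(599*31+254)%997=877 -> [877]
  root = 877 == target 877  ** MATCH **
Candidate D produces the target root.

Answer: D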